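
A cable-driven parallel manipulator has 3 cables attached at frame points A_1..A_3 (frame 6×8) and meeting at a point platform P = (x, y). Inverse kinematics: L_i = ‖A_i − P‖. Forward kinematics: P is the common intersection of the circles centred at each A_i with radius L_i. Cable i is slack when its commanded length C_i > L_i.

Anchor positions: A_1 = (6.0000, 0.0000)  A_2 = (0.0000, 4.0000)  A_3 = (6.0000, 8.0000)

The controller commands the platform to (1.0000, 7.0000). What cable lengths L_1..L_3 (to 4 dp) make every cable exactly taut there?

(8.6023, 3.1623, 5.0990)

cable 1: Δx=5.0000, Δy=-7.0000; L_1 = √(Δx²+Δy²) = 8.6023
cable 2: Δx=-1.0000, Δy=-3.0000; L_2 = √(Δx²+Δy²) = 3.1623
cable 3: Δx=5.0000, Δy=1.0000; L_3 = √(Δx²+Δy²) = 5.0990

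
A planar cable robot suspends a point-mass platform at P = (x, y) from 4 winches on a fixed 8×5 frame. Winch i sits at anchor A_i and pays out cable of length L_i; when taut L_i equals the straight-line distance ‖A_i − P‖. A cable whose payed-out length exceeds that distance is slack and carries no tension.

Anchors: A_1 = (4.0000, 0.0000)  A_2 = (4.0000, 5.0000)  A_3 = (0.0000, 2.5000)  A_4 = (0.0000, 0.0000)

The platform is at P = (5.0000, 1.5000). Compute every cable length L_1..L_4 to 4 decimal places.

(1.8028, 3.6401, 5.0990, 5.2202)

cable 1: Δx=-1.0000, Δy=-1.5000; L_1 = √(Δx²+Δy²) = 1.8028
cable 2: Δx=-1.0000, Δy=3.5000; L_2 = √(Δx²+Δy²) = 3.6401
cable 3: Δx=-5.0000, Δy=1.0000; L_3 = √(Δx²+Δy²) = 5.0990
cable 4: Δx=-5.0000, Δy=-1.5000; L_4 = √(Δx²+Δy²) = 5.2202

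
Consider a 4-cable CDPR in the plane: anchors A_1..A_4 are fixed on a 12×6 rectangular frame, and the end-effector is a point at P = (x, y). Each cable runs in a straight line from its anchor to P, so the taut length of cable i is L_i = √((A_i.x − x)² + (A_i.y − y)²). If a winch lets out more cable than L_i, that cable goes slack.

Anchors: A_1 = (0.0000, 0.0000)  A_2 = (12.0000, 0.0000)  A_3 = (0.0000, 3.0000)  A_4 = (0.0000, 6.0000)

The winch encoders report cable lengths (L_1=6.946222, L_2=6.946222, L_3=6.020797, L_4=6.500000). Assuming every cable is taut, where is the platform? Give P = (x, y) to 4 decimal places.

(6.0000, 3.5000)

circle eqns → linear via eq_j − eq_1; set c_j = A_j·A_j − L_j²
c_1 = 0.0000+0.0000−48.2500 = -48.2500
-24.0000·x + 0.0000·y = c_1−c_2 = -144.0000
0.0000·x − 6.0000·y = c_1−c_3 = -21.0000
0.0000·x − 12.0000·y = c_1−c_4 = -42.0000
solve first two rows → x=6.0000, y=3.5000
check cable 4: ‖A_4−P‖² = 42.2500 ≈ L_4² = 42.2500 ✓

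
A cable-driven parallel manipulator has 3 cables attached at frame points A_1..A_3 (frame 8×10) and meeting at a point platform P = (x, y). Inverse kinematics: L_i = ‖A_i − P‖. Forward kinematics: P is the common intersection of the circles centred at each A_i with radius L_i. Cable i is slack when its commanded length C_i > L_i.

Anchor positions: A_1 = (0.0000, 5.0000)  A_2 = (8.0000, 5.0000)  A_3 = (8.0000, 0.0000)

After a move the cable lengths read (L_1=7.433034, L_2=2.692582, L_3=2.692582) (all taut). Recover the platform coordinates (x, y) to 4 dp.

expand ‖A_i−P‖²=L_i² and subtract eq 1 (k_i ≔ ‖A_i‖²−L_i²)
k_1 = 0.0000+25.0000−55.2500 = -30.2500
eq1−eq2 → [-16.0000  0.0000]·P = -112.0000
eq1−eq3 → [-16.0000  10.0000]·P = -87.0000
2×2 solve → P = (7.0000, 2.5000)

(7.0000, 2.5000)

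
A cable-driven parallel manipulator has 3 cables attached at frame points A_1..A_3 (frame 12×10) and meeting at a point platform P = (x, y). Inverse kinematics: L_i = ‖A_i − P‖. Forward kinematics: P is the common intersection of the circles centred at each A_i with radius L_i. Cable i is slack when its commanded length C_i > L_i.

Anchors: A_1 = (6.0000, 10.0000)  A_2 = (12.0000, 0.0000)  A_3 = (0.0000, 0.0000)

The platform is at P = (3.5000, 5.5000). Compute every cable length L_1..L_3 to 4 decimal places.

L_1 = √((6.0000−3.5000)² + (10.0000−5.5000)²) = 5.1478
L_2 = √((12.0000−3.5000)² + (0.0000−5.5000)²) = 10.1242
L_3 = √((0.0000−3.5000)² + (0.0000−5.5000)²) = 6.5192

(5.1478, 10.1242, 6.5192)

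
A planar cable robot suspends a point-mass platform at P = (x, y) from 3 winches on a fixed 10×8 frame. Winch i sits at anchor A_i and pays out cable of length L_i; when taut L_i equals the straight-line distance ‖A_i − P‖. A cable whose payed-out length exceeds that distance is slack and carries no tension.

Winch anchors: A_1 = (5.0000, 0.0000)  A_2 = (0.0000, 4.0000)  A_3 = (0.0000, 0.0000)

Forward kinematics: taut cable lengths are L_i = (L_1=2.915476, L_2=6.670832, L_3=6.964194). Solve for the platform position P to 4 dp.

expand ‖A_i−P‖²=L_i² and subtract eq 1 (c_i ≔ ‖A_i‖²−L_i²)
c_1 = 25.0000+0.0000−8.5000 = 16.5000
eq1−eq2 → [10.0000  -8.0000]·P = 45.0000
eq1−eq3 → [10.0000  0.0000]·P = 65.0000
2×2 solve → P = (6.5000, 2.5000)

(6.5000, 2.5000)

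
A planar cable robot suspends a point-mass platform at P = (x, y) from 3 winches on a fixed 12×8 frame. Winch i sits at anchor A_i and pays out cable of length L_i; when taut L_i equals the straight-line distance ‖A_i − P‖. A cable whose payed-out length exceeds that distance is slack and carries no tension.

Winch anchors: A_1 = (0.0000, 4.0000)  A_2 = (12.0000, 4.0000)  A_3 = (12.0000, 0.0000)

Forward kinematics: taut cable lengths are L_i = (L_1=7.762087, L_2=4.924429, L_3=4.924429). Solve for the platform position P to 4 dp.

circle eqns → linear via eq_j − eq_1; set q_j = A_j·A_j − L_j²
q_1 = 0.0000+16.0000−60.2500 = -44.2500
-24.0000·x + 0.0000·y = q_1−q_2 = -180.0000
-24.0000·x + 8.0000·y = q_1−q_3 = -164.0000
solve first two rows → x=7.5000, y=2.0000

(7.5000, 2.0000)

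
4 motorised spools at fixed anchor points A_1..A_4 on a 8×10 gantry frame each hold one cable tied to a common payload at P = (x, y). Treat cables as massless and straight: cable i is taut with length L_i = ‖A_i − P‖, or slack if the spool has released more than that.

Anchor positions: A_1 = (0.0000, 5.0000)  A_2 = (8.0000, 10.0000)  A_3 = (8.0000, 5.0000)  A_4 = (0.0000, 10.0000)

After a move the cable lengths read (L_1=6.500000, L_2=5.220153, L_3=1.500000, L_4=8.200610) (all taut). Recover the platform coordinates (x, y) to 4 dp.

(6.5000, 5.0000)

circle eqns → linear via eq_j − eq_1; set k_j = A_j·A_j − L_j²
k_1 = 0.0000+25.0000−42.2500 = -17.2500
-16.0000·x − 10.0000·y = k_1−k_2 = -154.0000
-16.0000·x + 0.0000·y = k_1−k_3 = -104.0000
0.0000·x − 10.0000·y = k_1−k_4 = -50.0000
solve first two rows → x=6.5000, y=5.0000
check cable 4: ‖A_4−P‖² = 67.2500 ≈ L_4² = 67.2500 ✓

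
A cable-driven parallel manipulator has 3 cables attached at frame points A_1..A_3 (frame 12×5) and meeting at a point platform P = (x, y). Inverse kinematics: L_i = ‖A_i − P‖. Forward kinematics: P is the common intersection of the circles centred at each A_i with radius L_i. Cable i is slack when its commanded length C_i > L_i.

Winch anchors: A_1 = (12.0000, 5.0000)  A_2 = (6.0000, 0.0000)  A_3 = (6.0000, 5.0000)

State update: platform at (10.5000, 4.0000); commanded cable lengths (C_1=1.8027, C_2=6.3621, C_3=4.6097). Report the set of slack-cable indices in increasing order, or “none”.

2

cable 1: L_1 = ‖A_1−P‖ = 1.8028;  C_1 = 1.8027 → taut
cable 2: L_2 = ‖A_2−P‖ = 6.0208;  C_2 = 6.3621 → slack
cable 3: L_3 = ‖A_3−P‖ = 4.6098;  C_3 = 4.6097 → taut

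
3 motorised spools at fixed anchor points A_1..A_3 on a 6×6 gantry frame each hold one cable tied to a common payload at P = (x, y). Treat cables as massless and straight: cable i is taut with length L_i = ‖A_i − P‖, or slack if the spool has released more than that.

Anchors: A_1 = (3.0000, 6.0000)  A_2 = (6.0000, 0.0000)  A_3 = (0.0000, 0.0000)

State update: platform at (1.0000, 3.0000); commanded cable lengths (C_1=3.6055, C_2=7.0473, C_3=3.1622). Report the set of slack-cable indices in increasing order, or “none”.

cable 1: √((2.0000)²+(3.0000)²)=3.6056, C_1=3.6055: taut
cable 2: √((5.0000)²+(-3.0000)²)=5.8310, C_2=7.0473: slack
cable 3: √((-1.0000)²+(-3.0000)²)=3.1623, C_3=3.1622: taut

2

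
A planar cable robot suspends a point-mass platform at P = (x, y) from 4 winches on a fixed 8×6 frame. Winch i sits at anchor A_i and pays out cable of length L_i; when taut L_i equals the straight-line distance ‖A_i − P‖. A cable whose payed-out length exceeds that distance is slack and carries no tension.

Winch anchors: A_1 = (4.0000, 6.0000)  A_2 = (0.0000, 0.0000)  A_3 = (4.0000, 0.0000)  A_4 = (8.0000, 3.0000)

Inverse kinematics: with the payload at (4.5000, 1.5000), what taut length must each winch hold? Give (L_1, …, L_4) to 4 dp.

cable 1: Δx=-0.5000, Δy=4.5000; L_1 = √(Δx²+Δy²) = 4.5277
cable 2: Δx=-4.5000, Δy=-1.5000; L_2 = √(Δx²+Δy²) = 4.7434
cable 3: Δx=-0.5000, Δy=-1.5000; L_3 = √(Δx²+Δy²) = 1.5811
cable 4: Δx=3.5000, Δy=1.5000; L_4 = √(Δx²+Δy²) = 3.8079

(4.5277, 4.7434, 1.5811, 3.8079)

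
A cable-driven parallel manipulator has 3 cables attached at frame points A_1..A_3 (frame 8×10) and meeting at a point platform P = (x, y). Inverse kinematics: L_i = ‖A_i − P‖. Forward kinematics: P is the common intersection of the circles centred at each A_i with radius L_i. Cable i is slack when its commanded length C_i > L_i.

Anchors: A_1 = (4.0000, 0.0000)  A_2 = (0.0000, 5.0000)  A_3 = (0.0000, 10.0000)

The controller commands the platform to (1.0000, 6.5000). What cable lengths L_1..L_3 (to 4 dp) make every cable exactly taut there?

cable 1: Δx=3.0000, Δy=-6.5000; L_1 = √(Δx²+Δy²) = 7.1589
cable 2: Δx=-1.0000, Δy=-1.5000; L_2 = √(Δx²+Δy²) = 1.8028
cable 3: Δx=-1.0000, Δy=3.5000; L_3 = √(Δx²+Δy²) = 3.6401

(7.1589, 1.8028, 3.6401)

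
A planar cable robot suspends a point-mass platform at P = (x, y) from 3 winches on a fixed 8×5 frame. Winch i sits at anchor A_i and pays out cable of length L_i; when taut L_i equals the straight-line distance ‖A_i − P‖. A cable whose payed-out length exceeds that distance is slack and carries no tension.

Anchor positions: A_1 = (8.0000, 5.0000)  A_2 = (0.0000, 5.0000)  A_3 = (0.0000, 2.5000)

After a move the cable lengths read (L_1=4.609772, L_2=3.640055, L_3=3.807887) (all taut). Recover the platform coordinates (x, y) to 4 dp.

(3.5000, 4.0000)

circle eqns → linear via eq_j − eq_1; set k_j = A_j·A_j − L_j²
k_1 = 64.0000+25.0000−21.2500 = 67.7500
16.0000·x + 0.0000·y = k_1−k_2 = 56.0000
16.0000·x + 5.0000·y = k_1−k_3 = 76.0000
solve first two rows → x=3.5000, y=4.0000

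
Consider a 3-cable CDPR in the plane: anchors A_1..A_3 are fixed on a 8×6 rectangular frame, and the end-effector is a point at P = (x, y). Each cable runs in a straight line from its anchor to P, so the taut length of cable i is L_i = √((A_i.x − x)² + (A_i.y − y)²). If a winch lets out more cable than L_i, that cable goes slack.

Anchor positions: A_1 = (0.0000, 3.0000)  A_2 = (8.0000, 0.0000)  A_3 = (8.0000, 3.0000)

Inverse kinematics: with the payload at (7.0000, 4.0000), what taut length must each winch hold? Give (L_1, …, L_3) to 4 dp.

(7.0711, 4.1231, 1.4142)

L_1 = √((0.0000−7.0000)² + (3.0000−4.0000)²) = 7.0711
L_2 = √((8.0000−7.0000)² + (0.0000−4.0000)²) = 4.1231
L_3 = √((8.0000−7.0000)² + (3.0000−4.0000)²) = 1.4142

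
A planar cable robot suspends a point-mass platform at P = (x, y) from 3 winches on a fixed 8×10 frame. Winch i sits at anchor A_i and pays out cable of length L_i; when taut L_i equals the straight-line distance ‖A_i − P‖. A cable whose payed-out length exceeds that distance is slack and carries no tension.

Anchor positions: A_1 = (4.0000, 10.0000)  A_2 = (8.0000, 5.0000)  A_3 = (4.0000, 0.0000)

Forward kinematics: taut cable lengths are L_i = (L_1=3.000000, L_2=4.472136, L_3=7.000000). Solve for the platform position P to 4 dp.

circle eqns → linear via eq_j − eq_1; set c_j = A_j·A_j − L_j²
c_1 = 16.0000+100.0000−9.0000 = 107.0000
-8.0000·x + 10.0000·y = c_1−c_2 = 38.0000
0.0000·x + 20.0000·y = c_1−c_3 = 140.0000
solve first two rows → x=4.0000, y=7.0000

(4.0000, 7.0000)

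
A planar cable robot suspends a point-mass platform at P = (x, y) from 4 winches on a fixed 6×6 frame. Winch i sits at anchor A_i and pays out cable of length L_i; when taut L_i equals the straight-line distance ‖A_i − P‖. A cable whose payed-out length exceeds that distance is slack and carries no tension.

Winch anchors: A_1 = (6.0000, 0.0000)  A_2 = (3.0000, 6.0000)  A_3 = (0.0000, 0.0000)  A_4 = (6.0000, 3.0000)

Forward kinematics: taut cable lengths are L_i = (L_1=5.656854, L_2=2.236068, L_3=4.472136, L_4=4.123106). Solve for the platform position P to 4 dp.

(2.0000, 4.0000)

expand ‖A_i−P‖²=L_i² and subtract eq 1 (q_i ≔ ‖A_i‖²−L_i²)
q_1 = 36.0000+0.0000−32.0000 = 4.0000
eq1−eq2 → [6.0000  -12.0000]·P = -36.0000
eq1−eq3 → [12.0000  0.0000]·P = 24.0000
eq1−eq4 → [0.0000  -6.0000]·P = -24.0000
2×2 solve → P = (2.0000, 4.0000)
check cable 4: ‖A_4−P‖² = 17.0000 ≈ L_4² = 17.0000 ✓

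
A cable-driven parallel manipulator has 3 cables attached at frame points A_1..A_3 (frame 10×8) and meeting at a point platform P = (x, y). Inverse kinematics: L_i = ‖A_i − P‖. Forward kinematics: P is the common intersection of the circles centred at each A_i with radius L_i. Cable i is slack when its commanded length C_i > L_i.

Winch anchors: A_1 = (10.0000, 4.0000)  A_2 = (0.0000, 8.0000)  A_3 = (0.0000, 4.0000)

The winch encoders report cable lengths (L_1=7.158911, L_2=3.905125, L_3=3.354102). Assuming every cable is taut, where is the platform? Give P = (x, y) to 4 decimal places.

expand ‖A_i−P‖²=L_i² and subtract eq 1 (k_i ≔ ‖A_i‖²−L_i²)
k_1 = 100.0000+16.0000−51.2500 = 64.7500
eq1−eq2 → [20.0000  -8.0000]·P = 16.0000
eq1−eq3 → [20.0000  0.0000]·P = 60.0000
2×2 solve → P = (3.0000, 5.5000)

(3.0000, 5.5000)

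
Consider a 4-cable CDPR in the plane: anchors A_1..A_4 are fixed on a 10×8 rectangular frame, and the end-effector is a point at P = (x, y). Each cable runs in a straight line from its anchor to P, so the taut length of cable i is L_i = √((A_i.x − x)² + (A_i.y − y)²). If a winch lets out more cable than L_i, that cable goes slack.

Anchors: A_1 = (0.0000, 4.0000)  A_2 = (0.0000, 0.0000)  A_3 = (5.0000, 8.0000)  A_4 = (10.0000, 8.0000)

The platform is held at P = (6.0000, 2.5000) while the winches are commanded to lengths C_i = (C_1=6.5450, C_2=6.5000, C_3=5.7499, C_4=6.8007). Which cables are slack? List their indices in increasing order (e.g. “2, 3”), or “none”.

cable 1: L_1 = ‖A_1−P‖ = 6.1847;  C_1 = 6.5450 → slack
cable 2: L_2 = ‖A_2−P‖ = 6.5000;  C_2 = 6.5000 → taut
cable 3: L_3 = ‖A_3−P‖ = 5.5902;  C_3 = 5.7499 → slack
cable 4: L_4 = ‖A_4−P‖ = 6.8007;  C_4 = 6.8007 → taut

1, 3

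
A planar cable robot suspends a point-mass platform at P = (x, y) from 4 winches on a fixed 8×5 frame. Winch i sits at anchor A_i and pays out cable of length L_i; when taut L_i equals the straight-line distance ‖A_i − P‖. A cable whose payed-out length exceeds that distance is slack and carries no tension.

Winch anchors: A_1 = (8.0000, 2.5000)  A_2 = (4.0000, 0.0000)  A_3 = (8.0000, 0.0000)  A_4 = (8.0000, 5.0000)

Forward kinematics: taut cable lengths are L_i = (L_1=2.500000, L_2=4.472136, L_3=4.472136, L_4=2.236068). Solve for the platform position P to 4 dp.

expand ‖A_i−P‖²=L_i² and subtract eq 1 (k_i ≔ ‖A_i‖²−L_i²)
k_1 = 64.0000+6.2500−6.2500 = 64.0000
eq1−eq2 → [8.0000  5.0000]·P = 68.0000
eq1−eq3 → [0.0000  5.0000]·P = 20.0000
eq1−eq4 → [0.0000  -5.0000]·P = -20.0000
2×2 solve → P = (6.0000, 4.0000)
check cable 4: ‖A_4−P‖² = 5.0000 ≈ L_4² = 5.0000 ✓

(6.0000, 4.0000)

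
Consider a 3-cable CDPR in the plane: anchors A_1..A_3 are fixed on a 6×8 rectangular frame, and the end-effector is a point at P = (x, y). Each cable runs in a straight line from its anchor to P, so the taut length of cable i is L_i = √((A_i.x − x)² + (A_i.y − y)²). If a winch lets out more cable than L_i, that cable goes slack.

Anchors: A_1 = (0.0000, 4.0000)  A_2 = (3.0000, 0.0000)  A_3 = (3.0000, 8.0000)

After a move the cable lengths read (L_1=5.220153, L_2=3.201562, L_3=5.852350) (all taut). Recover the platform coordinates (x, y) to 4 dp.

each cable: (A_i−P)·(A_i−P) = L_i²; let k_i = ‖A_i‖²−L_i²
k_1 = 0.0000+16.0000−27.2500 = -11.2500
row 1: -6.0000x + 8.0000y = -10.0000  (k_2=-1.2500)
row 2: -6.0000x − 8.0000y = -50.0000  (k_3=38.7500)
Cramer on rows 1–2 → x = 5.0000, y = 2.5000

(5.0000, 2.5000)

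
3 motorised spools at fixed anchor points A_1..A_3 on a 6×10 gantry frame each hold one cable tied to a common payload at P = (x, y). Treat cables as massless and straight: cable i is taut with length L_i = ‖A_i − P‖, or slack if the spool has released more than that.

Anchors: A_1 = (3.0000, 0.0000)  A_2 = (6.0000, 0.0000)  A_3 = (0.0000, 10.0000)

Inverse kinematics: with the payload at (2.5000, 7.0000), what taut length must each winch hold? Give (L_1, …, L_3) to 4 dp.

(7.0178, 7.8262, 3.9051)

L_1: Δ = A_1−P = (0.5000, -7.0000) → ‖Δ‖ = √49.2500 = 7.0178
L_2: Δ = A_2−P = (3.5000, -7.0000) → ‖Δ‖ = √61.2500 = 7.8262
L_3: Δ = A_3−P = (-2.5000, 3.0000) → ‖Δ‖ = √15.2500 = 3.9051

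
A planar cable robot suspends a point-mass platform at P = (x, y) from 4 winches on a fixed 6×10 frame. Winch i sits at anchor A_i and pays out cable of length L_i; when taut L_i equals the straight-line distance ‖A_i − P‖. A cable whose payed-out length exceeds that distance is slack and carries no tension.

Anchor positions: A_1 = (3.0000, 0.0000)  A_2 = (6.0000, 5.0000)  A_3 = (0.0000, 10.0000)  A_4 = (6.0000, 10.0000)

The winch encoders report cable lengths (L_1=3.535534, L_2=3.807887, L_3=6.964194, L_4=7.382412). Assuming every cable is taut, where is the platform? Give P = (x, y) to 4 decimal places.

expand ‖A_i−P‖²=L_i² and subtract eq 1 (c_i ≔ ‖A_i‖²−L_i²)
c_1 = 9.0000+0.0000−12.5000 = -3.5000
eq1−eq2 → [-6.0000  -10.0000]·P = -50.0000
eq1−eq3 → [6.0000  -20.0000]·P = -55.0000
eq1−eq4 → [-6.0000  -20.0000]·P = -85.0000
2×2 solve → P = (2.5000, 3.5000)
check cable 4: ‖A_4−P‖² = 54.5000 ≈ L_4² = 54.5000 ✓

(2.5000, 3.5000)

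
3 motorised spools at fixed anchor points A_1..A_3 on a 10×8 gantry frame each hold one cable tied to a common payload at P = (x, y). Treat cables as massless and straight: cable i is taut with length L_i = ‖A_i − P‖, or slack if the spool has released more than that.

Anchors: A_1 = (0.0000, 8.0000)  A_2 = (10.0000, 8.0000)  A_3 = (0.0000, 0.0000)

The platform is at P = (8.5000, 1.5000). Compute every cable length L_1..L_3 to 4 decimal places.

(10.7005, 6.6708, 8.6313)

cable 1: Δx=-8.5000, Δy=6.5000; L_1 = √(Δx²+Δy²) = 10.7005
cable 2: Δx=1.5000, Δy=6.5000; L_2 = √(Δx²+Δy²) = 6.6708
cable 3: Δx=-8.5000, Δy=-1.5000; L_3 = √(Δx²+Δy²) = 8.6313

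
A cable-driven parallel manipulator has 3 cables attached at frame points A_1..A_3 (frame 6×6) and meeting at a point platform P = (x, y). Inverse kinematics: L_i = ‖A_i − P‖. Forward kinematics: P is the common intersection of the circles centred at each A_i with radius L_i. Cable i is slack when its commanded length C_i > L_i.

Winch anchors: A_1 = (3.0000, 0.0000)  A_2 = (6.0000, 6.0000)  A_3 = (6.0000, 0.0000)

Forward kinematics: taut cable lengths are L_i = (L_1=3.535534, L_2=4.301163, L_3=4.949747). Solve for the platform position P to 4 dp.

circle eqns → linear via eq_j − eq_1; set q_j = A_j·A_j − L_j²
q_1 = 9.0000+0.0000−12.5000 = -3.5000
-6.0000·x − 12.0000·y = q_1−q_2 = -57.0000
-6.0000·x + 0.0000·y = q_1−q_3 = -15.0000
solve first two rows → x=2.5000, y=3.5000

(2.5000, 3.5000)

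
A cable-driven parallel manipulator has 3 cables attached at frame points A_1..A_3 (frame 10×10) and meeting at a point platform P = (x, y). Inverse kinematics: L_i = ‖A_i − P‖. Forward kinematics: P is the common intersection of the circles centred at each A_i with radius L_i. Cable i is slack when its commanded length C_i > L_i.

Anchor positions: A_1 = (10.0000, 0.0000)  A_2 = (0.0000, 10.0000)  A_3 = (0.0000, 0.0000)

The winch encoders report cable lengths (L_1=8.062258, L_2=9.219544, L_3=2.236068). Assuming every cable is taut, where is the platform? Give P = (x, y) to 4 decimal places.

circle eqns → linear via eq_j − eq_1; set c_j = A_j·A_j − L_j²
c_1 = 100.0000+0.0000−65.0000 = 35.0000
20.0000·x − 20.0000·y = c_1−c_2 = 20.0000
20.0000·x + 0.0000·y = c_1−c_3 = 40.0000
solve first two rows → x=2.0000, y=1.0000

(2.0000, 1.0000)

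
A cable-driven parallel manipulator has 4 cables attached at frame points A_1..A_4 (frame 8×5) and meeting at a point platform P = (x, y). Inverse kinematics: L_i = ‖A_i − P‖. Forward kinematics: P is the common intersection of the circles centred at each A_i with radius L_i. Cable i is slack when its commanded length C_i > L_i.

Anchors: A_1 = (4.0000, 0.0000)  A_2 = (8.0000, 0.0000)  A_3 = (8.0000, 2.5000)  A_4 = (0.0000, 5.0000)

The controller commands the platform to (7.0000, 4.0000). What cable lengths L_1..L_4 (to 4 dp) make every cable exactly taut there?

(5.0000, 4.1231, 1.8028, 7.0711)

cable 1: Δx=-3.0000, Δy=-4.0000; L_1 = √(Δx²+Δy²) = 5.0000
cable 2: Δx=1.0000, Δy=-4.0000; L_2 = √(Δx²+Δy²) = 4.1231
cable 3: Δx=1.0000, Δy=-1.5000; L_3 = √(Δx²+Δy²) = 1.8028
cable 4: Δx=-7.0000, Δy=1.0000; L_4 = √(Δx²+Δy²) = 7.0711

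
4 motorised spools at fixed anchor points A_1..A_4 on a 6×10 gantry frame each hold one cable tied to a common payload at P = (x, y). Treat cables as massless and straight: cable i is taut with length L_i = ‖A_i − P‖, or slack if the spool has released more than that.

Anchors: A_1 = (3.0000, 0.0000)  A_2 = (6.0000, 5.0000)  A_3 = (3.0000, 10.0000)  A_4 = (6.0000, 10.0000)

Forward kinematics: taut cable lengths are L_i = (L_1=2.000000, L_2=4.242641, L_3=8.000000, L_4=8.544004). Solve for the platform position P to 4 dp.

(3.0000, 2.0000)

each cable: (A_i−P)·(A_i−P) = L_i²; let q_i = ‖A_i‖²−L_i²
q_1 = 9.0000+0.0000−4.0000 = 5.0000
row 1: -6.0000x − 10.0000y = -38.0000  (q_2=43.0000)
row 2: 0.0000x − 20.0000y = -40.0000  (q_3=45.0000)
row 3: -6.0000x − 20.0000y = -58.0000  (q_4=63.0000)
Cramer on rows 1–2 → x = 3.0000, y = 2.0000
check cable 4: ‖A_4−P‖² = 73.0000 ≈ L_4² = 73.0000 ✓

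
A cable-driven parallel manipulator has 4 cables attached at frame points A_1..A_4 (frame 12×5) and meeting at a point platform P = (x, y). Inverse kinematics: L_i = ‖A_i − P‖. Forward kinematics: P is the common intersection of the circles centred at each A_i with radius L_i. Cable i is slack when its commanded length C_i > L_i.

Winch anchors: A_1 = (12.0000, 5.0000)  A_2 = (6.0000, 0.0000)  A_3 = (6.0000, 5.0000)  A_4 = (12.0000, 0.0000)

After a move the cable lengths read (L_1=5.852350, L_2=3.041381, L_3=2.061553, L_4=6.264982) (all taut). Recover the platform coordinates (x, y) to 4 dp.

circle eqns → linear via eq_j − eq_1; set c_j = A_j·A_j − L_j²
c_1 = 144.0000+25.0000−34.2500 = 134.7500
12.0000·x + 10.0000·y = c_1−c_2 = 108.0000
12.0000·x + 0.0000·y = c_1−c_3 = 78.0000
0.0000·x + 10.0000·y = c_1−c_4 = 30.0000
solve first two rows → x=6.5000, y=3.0000
check cable 4: ‖A_4−P‖² = 39.2500 ≈ L_4² = 39.2500 ✓

(6.5000, 3.0000)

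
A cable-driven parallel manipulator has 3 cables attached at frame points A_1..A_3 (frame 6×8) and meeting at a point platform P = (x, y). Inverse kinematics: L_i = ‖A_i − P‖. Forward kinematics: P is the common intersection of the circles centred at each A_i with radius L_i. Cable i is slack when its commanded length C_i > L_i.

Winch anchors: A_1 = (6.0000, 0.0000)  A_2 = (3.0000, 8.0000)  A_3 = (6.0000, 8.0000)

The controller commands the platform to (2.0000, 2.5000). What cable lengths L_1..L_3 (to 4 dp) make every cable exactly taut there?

(4.7170, 5.5902, 6.8007)

L_1 = √((6.0000−2.0000)² + (0.0000−2.5000)²) = 4.7170
L_2 = √((3.0000−2.0000)² + (8.0000−2.5000)²) = 5.5902
L_3 = √((6.0000−2.0000)² + (8.0000−2.5000)²) = 6.8007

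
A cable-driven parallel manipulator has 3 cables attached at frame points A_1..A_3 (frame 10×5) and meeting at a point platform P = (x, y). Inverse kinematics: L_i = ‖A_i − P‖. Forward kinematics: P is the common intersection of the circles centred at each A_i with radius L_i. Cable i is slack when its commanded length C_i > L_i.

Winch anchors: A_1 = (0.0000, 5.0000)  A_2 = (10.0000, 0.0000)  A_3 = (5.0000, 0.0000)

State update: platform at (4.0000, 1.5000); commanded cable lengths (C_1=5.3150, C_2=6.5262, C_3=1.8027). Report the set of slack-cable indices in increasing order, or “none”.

2

cable 1: L_1 = ‖A_1−P‖ = 5.3151;  C_1 = 5.3150 → taut
cable 2: L_2 = ‖A_2−P‖ = 6.1847;  C_2 = 6.5262 → slack
cable 3: L_3 = ‖A_3−P‖ = 1.8028;  C_3 = 1.8027 → taut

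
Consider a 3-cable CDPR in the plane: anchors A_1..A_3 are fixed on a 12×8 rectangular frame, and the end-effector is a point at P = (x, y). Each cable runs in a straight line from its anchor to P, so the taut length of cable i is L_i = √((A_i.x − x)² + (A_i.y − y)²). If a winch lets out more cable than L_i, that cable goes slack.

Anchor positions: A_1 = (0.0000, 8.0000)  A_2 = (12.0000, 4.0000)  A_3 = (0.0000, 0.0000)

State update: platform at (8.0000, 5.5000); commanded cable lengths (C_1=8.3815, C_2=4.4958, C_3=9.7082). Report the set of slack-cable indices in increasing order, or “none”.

2

i=1: geometric 8.3815 vs commanded 8.3815 ⇒ taut
i=2: geometric 4.2720 vs commanded 4.4958 ⇒ slack
i=3: geometric 9.7082 vs commanded 9.7082 ⇒ taut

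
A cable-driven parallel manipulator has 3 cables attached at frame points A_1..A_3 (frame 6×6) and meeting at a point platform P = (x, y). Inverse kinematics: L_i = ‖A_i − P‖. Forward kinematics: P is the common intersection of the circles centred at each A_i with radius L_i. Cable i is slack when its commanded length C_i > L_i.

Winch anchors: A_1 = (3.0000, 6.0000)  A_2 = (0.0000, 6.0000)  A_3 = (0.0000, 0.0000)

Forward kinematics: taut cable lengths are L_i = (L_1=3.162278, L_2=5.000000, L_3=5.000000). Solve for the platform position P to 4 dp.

circle eqns → linear via eq_j − eq_1; set k_j = A_j·A_j − L_j²
k_1 = 9.0000+36.0000−10.0000 = 35.0000
6.0000·x + 0.0000·y = k_1−k_2 = 24.0000
6.0000·x + 12.0000·y = k_1−k_3 = 60.0000
solve first two rows → x=4.0000, y=3.0000

(4.0000, 3.0000)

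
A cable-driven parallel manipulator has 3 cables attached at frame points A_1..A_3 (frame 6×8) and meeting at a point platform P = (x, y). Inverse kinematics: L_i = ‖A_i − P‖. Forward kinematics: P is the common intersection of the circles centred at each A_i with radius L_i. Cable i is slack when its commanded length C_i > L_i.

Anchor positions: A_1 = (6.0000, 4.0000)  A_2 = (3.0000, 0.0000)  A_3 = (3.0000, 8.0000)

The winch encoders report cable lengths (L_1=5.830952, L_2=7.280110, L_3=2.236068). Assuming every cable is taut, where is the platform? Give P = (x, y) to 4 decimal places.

each cable: (A_i−P)·(A_i−P) = L_i²; let c_i = ‖A_i‖²−L_i²
c_1 = 36.0000+16.0000−34.0000 = 18.0000
row 1: 6.0000x + 8.0000y = 62.0000  (c_2=-44.0000)
row 2: 6.0000x − 8.0000y = -50.0000  (c_3=68.0000)
Cramer on rows 1–2 → x = 1.0000, y = 7.0000

(1.0000, 7.0000)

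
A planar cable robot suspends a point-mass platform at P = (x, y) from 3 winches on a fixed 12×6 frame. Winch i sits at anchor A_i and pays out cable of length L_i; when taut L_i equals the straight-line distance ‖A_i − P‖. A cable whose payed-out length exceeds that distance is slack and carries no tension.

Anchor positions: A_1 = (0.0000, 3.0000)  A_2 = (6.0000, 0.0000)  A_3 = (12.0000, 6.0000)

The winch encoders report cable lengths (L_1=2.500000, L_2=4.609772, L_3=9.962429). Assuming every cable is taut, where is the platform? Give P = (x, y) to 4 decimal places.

each cable: (A_i−P)·(A_i−P) = L_i²; let k_i = ‖A_i‖²−L_i²
k_1 = 0.0000+9.0000−6.2500 = 2.7500
row 1: -12.0000x + 6.0000y = -12.0000  (k_2=14.7500)
row 2: -24.0000x − 6.0000y = -78.0000  (k_3=80.7500)
Cramer on rows 1–2 → x = 2.5000, y = 3.0000

(2.5000, 3.0000)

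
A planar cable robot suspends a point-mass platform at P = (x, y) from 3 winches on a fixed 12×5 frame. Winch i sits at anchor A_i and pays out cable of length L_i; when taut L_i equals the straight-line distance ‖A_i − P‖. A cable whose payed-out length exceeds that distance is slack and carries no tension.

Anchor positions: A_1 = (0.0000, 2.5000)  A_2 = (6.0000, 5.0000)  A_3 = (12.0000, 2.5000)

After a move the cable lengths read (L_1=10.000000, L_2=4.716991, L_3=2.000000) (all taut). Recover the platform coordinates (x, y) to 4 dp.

circle eqns → linear via eq_j − eq_1; set k_j = A_j·A_j − L_j²
k_1 = 0.0000+6.2500−100.0000 = -93.7500
-12.0000·x − 5.0000·y = k_1−k_2 = -132.5000
-24.0000·x + 0.0000·y = k_1−k_3 = -240.0000
solve first two rows → x=10.0000, y=2.5000

(10.0000, 2.5000)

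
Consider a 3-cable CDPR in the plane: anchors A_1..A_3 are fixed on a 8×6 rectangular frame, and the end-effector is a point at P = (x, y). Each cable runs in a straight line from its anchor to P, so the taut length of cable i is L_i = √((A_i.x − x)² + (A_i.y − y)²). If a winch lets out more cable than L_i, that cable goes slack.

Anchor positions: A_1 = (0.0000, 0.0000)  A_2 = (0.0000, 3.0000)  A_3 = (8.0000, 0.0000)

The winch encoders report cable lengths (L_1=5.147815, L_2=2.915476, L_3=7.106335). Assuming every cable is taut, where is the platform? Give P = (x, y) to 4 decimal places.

(2.5000, 4.5000)

each cable: (A_i−P)·(A_i−P) = L_i²; let k_i = ‖A_i‖²−L_i²
k_1 = 0.0000+0.0000−26.5000 = -26.5000
row 1: 0.0000x − 6.0000y = -27.0000  (k_2=0.5000)
row 2: -16.0000x + 0.0000y = -40.0000  (k_3=13.5000)
Cramer on rows 1–2 → x = 2.5000, y = 4.5000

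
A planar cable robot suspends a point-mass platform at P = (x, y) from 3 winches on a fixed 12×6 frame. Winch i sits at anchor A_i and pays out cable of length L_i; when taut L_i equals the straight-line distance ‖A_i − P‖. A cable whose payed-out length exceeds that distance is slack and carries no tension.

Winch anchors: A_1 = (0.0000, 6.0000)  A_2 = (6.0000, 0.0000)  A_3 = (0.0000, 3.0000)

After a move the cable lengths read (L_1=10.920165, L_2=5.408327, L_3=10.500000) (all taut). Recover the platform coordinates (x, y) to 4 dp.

expand ‖A_i−P‖²=L_i² and subtract eq 1 (k_i ≔ ‖A_i‖²−L_i²)
k_1 = 0.0000+36.0000−119.2500 = -83.2500
eq1−eq2 → [-12.0000  12.0000]·P = -90.0000
eq1−eq3 → [0.0000  6.0000]·P = 18.0000
2×2 solve → P = (10.5000, 3.0000)

(10.5000, 3.0000)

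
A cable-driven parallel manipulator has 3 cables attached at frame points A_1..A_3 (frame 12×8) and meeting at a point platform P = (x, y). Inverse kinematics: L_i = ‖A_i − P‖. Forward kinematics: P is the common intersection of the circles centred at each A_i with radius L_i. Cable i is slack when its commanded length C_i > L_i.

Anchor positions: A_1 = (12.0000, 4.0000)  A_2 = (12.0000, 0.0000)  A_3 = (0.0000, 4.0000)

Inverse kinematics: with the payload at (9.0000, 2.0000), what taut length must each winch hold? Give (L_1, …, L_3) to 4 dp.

L_1: Δ = A_1−P = (3.0000, 2.0000) → ‖Δ‖ = √13.0000 = 3.6056
L_2: Δ = A_2−P = (3.0000, -2.0000) → ‖Δ‖ = √13.0000 = 3.6056
L_3: Δ = A_3−P = (-9.0000, 2.0000) → ‖Δ‖ = √85.0000 = 9.2195

(3.6056, 3.6056, 9.2195)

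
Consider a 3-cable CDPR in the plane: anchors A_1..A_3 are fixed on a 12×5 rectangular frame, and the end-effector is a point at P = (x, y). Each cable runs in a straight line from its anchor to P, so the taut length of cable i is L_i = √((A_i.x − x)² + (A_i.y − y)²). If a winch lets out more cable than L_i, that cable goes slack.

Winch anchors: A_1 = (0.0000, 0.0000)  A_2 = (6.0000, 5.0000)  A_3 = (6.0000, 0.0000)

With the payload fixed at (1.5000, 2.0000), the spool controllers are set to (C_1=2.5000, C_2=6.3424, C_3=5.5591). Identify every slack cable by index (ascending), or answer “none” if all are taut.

cable 1: √((-1.5000)²+(-2.0000)²)=2.5000, C_1=2.5000: taut
cable 2: √((4.5000)²+(3.0000)²)=5.4083, C_2=6.3424: slack
cable 3: √((4.5000)²+(-2.0000)²)=4.9244, C_3=5.5591: slack

2, 3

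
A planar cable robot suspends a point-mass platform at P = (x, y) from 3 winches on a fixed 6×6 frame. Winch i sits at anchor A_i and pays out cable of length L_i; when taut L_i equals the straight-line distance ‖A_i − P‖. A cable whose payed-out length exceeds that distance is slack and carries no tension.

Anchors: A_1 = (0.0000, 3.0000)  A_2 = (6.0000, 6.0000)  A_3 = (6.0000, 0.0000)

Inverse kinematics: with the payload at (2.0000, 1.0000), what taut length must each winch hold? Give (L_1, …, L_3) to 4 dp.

L_1: Δ = A_1−P = (-2.0000, 2.0000) → ‖Δ‖ = √8.0000 = 2.8284
L_2: Δ = A_2−P = (4.0000, 5.0000) → ‖Δ‖ = √41.0000 = 6.4031
L_3: Δ = A_3−P = (4.0000, -1.0000) → ‖Δ‖ = √17.0000 = 4.1231

(2.8284, 6.4031, 4.1231)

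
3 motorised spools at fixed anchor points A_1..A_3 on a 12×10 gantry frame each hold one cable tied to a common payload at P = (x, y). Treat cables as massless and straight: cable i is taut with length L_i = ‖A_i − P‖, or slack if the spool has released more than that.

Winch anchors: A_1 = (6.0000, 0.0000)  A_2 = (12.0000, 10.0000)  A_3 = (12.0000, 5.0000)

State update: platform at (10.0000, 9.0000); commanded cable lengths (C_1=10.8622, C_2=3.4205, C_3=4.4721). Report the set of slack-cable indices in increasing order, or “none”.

1, 2

cable 1: L_1 = ‖A_1−P‖ = 9.8489;  C_1 = 10.8622 → slack
cable 2: L_2 = ‖A_2−P‖ = 2.2361;  C_2 = 3.4205 → slack
cable 3: L_3 = ‖A_3−P‖ = 4.4721;  C_3 = 4.4721 → taut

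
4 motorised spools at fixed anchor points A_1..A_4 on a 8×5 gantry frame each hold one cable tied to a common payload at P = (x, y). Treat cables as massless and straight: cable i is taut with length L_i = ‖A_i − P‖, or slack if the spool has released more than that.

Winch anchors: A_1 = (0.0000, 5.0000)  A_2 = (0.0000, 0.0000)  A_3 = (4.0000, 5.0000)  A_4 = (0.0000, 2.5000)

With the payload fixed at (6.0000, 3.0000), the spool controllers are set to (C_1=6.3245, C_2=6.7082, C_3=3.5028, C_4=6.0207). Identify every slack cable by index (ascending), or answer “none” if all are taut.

3

cable 1: L_1 = ‖A_1−P‖ = 6.3246;  C_1 = 6.3245 → taut
cable 2: L_2 = ‖A_2−P‖ = 6.7082;  C_2 = 6.7082 → taut
cable 3: L_3 = ‖A_3−P‖ = 2.8284;  C_3 = 3.5028 → slack
cable 4: L_4 = ‖A_4−P‖ = 6.0208;  C_4 = 6.0207 → taut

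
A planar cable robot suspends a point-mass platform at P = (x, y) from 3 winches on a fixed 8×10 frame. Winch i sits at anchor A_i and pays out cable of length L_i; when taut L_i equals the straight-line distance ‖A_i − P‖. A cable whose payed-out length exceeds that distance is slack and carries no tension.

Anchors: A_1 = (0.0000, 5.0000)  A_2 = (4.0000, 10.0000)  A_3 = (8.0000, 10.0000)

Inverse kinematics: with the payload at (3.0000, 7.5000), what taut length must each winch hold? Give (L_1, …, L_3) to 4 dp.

(3.9051, 2.6926, 5.5902)

L_1 = √((0.0000−3.0000)² + (5.0000−7.5000)²) = 3.9051
L_2 = √((4.0000−3.0000)² + (10.0000−7.5000)²) = 2.6926
L_3 = √((8.0000−3.0000)² + (10.0000−7.5000)²) = 5.5902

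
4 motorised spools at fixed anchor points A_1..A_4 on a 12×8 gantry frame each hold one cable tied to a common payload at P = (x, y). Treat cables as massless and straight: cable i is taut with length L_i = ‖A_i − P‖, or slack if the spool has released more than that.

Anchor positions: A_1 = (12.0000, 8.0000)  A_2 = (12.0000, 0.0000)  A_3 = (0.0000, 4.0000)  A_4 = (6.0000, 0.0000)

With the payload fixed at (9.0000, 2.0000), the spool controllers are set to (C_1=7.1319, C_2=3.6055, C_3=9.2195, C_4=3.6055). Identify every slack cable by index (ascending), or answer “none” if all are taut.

1

cable 1: L_1 = ‖A_1−P‖ = 6.7082;  C_1 = 7.1319 → slack
cable 2: L_2 = ‖A_2−P‖ = 3.6056;  C_2 = 3.6055 → taut
cable 3: L_3 = ‖A_3−P‖ = 9.2195;  C_3 = 9.2195 → taut
cable 4: L_4 = ‖A_4−P‖ = 3.6056;  C_4 = 3.6055 → taut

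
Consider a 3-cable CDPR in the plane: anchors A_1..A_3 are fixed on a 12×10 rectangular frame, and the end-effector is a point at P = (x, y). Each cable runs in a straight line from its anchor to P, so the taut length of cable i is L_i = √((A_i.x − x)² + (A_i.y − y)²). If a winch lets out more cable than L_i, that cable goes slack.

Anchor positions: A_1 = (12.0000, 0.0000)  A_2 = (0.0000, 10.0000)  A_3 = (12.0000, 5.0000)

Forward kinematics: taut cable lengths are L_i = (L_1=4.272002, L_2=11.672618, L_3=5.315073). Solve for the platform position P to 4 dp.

circle eqns → linear via eq_j − eq_1; set q_j = A_j·A_j − L_j²
q_1 = 144.0000+0.0000−18.2500 = 125.7500
24.0000·x − 20.0000·y = q_1−q_2 = 162.0000
0.0000·x − 10.0000·y = q_1−q_3 = -15.0000
solve first two rows → x=8.0000, y=1.5000

(8.0000, 1.5000)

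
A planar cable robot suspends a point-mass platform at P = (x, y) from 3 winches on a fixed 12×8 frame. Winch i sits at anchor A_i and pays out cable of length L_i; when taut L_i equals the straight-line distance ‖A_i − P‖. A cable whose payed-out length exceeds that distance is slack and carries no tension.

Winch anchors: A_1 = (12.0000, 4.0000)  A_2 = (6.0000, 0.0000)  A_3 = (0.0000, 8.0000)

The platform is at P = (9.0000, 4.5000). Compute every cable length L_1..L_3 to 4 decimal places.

cable 1: Δx=3.0000, Δy=-0.5000; L_1 = √(Δx²+Δy²) = 3.0414
cable 2: Δx=-3.0000, Δy=-4.5000; L_2 = √(Δx²+Δy²) = 5.4083
cable 3: Δx=-9.0000, Δy=3.5000; L_3 = √(Δx²+Δy²) = 9.6566

(3.0414, 5.4083, 9.6566)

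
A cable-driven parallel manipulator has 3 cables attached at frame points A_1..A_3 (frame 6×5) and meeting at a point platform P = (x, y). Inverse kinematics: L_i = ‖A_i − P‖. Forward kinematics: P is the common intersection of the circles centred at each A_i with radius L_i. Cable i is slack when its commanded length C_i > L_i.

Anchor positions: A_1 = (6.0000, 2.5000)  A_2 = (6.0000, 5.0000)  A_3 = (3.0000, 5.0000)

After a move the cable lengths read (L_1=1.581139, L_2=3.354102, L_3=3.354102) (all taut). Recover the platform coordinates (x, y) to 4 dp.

(4.5000, 2.0000)

each cable: (A_i−P)·(A_i−P) = L_i²; let c_i = ‖A_i‖²−L_i²
c_1 = 36.0000+6.2500−2.5000 = 39.7500
row 1: 0.0000x − 5.0000y = -10.0000  (c_2=49.7500)
row 2: 6.0000x − 5.0000y = 17.0000  (c_3=22.7500)
Cramer on rows 1–2 → x = 4.5000, y = 2.0000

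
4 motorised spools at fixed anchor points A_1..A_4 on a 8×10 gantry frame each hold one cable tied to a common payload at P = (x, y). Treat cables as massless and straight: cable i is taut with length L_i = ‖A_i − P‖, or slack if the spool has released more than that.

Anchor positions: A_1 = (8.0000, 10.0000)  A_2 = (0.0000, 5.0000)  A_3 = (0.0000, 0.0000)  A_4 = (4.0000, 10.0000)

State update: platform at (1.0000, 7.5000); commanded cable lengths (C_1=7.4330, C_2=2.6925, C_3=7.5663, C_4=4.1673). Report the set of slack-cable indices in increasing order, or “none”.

4

cable 1: √((7.0000)²+(2.5000)²)=7.4330, C_1=7.4330: taut
cable 2: √((-1.0000)²+(-2.5000)²)=2.6926, C_2=2.6925: taut
cable 3: √((-1.0000)²+(-7.5000)²)=7.5664, C_3=7.5663: taut
cable 4: √((3.0000)²+(2.5000)²)=3.9051, C_4=4.1673: slack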